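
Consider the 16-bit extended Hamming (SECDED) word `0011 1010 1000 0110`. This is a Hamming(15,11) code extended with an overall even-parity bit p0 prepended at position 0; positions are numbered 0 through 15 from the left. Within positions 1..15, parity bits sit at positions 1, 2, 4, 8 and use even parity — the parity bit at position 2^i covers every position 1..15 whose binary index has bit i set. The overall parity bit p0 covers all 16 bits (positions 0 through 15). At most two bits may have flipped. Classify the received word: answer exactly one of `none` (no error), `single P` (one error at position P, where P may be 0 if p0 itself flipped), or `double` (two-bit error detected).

s1: b1⊕b3⊕b5⊕b7⊕b9⊕b11⊕b13⊕b15 = 0⊕1⊕0⊕0⊕0⊕0⊕1⊕0 = 0
s2: b2⊕b3⊕b6⊕b7⊕b10⊕b11⊕b14⊕b15 = 1⊕1⊕1⊕0⊕0⊕0⊕1⊕0 = 0
s4: b4⊕b5⊕b6⊕b7⊕b12⊕b13⊕b14⊕b15 = 1⊕0⊕1⊕0⊕0⊕1⊕1⊕0 = 0
s8: b8⊕b9⊕b10⊕b11⊕b12⊕b13⊕b14⊕b15 = 1⊕0⊕0⊕0⊕0⊕1⊕1⊕0 = 1
Syndrome (s8...s1) = 1000 → position 8.
Overall parity (XOR of all 16 bits, including p0): 0⊕0⊕1⊕1⊕1⊕0⊕1⊕0⊕1⊕0⊕0⊕0⊕0⊕1⊕1⊕0 = 1
Overall=1, syndrome position=8 → single-bit error at position 8.

single 8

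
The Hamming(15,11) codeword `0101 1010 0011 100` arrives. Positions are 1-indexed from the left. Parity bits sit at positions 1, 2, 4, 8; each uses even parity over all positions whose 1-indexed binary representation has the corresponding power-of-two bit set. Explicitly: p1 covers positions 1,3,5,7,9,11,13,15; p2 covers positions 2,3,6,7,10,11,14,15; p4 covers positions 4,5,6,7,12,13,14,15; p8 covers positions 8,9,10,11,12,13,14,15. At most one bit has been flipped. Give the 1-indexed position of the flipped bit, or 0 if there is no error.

s1: b1⊕b3⊕b5⊕b7⊕b9⊕b11⊕b13⊕b15 = 0⊕0⊕1⊕1⊕0⊕1⊕1⊕0 = 0
s2: b2⊕b3⊕b6⊕b7⊕b10⊕b11⊕b14⊕b15 = 1⊕0⊕0⊕1⊕0⊕1⊕0⊕0 = 1
s4: b4⊕b5⊕b6⊕b7⊕b12⊕b13⊕b14⊕b15 = 1⊕1⊕0⊕1⊕1⊕1⊕0⊕0 = 1
s8: b8⊕b9⊕b10⊕b11⊕b12⊕b13⊕b14⊕b15 = 0⊕0⊕0⊕1⊕1⊕1⊕0⊕0 = 1
Syndrome (s8...s1) = 1110 → position 14.

14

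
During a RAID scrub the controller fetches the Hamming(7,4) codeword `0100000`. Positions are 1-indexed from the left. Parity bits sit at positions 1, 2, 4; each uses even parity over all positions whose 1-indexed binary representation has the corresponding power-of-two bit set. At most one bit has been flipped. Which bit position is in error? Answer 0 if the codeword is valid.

2

s1: b1⊕b3⊕b5⊕b7 = 0⊕0⊕0⊕0 = 0
s2: b2⊕b3⊕b6⊕b7 = 1⊕0⊕0⊕0 = 1
s4: b4⊕b5⊕b6⊕b7 = 0⊕0⊕0⊕0 = 0
Syndrome (s4...s1) = 010 → position 2.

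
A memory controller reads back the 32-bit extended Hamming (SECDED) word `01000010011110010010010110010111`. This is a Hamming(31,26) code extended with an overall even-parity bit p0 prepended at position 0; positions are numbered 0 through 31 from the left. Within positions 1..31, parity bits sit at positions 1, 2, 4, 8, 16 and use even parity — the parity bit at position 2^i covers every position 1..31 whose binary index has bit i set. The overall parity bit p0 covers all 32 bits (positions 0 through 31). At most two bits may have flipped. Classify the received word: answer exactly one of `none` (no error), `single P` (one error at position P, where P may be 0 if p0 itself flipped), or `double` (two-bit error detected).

single 3

s1: b1⊕b3⊕b5⊕b7⊕b9⊕b11⊕b13⊕b15⊕b17⊕b19⊕b21⊕b23⊕b25⊕b27⊕b29⊕b31 = 1⊕0⊕0⊕0⊕1⊕1⊕0⊕1⊕0⊕0⊕1⊕1⊕0⊕1⊕1⊕1 = 1
s2: b2⊕b3⊕b6⊕b7⊕b10⊕b11⊕b14⊕b15⊕b18⊕b19⊕b22⊕b23⊕b26⊕b27⊕b30⊕b31 = 0⊕0⊕1⊕0⊕1⊕1⊕0⊕1⊕1⊕0⊕0⊕1⊕0⊕1⊕1⊕1 = 1
s4: b4⊕b5⊕b6⊕b7⊕b12⊕b13⊕b14⊕b15⊕b20⊕b21⊕b22⊕b23⊕b28⊕b29⊕b30⊕b31 = 0⊕0⊕1⊕0⊕1⊕0⊕0⊕1⊕0⊕1⊕0⊕1⊕0⊕1⊕1⊕1 = 0
s8: b8⊕b9⊕b10⊕b11⊕b12⊕b13⊕b14⊕b15⊕b24⊕b25⊕b26⊕b27⊕b28⊕b29⊕b30⊕b31 = 0⊕1⊕1⊕1⊕1⊕0⊕0⊕1⊕1⊕0⊕0⊕1⊕0⊕1⊕1⊕1 = 0
s16: b16⊕b17⊕b18⊕b19⊕b20⊕b21⊕b22⊕b23⊕b24⊕b25⊕b26⊕b27⊕b28⊕b29⊕b30⊕b31 = 0⊕0⊕1⊕0⊕0⊕1⊕0⊕1⊕1⊕0⊕0⊕1⊕0⊕1⊕1⊕1 = 0
Syndrome (s16...s1) = 00011 → position 3.
Overall parity (XOR of all 32 bits, including p0): 0⊕1⊕0⊕0⊕0⊕0⊕1⊕0⊕0⊕1⊕1⊕1⊕1⊕0⊕0⊕1⊕0⊕0⊕1⊕0⊕0⊕1⊕0⊕1⊕1⊕0⊕0⊕1⊕0⊕1⊕1⊕1 = 1
Overall=1, syndrome position=3 → single-bit error at position 3.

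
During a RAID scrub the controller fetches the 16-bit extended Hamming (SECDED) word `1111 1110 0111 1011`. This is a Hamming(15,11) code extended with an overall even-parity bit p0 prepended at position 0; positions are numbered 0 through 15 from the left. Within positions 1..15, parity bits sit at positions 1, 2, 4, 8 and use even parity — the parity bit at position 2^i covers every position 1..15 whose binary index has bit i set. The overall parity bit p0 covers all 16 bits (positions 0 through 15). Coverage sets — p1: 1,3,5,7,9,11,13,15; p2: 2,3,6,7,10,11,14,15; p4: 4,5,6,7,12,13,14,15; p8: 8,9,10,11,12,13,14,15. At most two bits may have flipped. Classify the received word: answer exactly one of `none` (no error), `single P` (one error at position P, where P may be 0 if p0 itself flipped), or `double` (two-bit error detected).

single 2

s1: b1⊕b3⊕b5⊕b7⊕b9⊕b11⊕b13⊕b15 = 1⊕1⊕1⊕0⊕1⊕1⊕0⊕1 = 0
s2: b2⊕b3⊕b6⊕b7⊕b10⊕b11⊕b14⊕b15 = 1⊕1⊕1⊕0⊕1⊕1⊕1⊕1 = 1
s4: b4⊕b5⊕b6⊕b7⊕b12⊕b13⊕b14⊕b15 = 1⊕1⊕1⊕0⊕1⊕0⊕1⊕1 = 0
s8: b8⊕b9⊕b10⊕b11⊕b12⊕b13⊕b14⊕b15 = 0⊕1⊕1⊕1⊕1⊕0⊕1⊕1 = 0
Syndrome (s8...s1) = 0010 → position 2.
Overall parity (XOR of all 16 bits, including p0): 1⊕1⊕1⊕1⊕1⊕1⊕1⊕0⊕0⊕1⊕1⊕1⊕1⊕0⊕1⊕1 = 1
Overall=1, syndrome position=2 → single-bit error at position 2.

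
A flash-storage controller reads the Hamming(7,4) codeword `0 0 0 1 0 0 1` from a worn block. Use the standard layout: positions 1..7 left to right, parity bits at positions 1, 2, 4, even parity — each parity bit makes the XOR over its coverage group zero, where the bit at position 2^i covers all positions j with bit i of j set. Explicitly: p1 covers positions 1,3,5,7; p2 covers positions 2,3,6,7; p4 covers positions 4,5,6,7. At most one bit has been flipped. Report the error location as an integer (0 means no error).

s1: b1⊕b3⊕b5⊕b7 = 0⊕0⊕0⊕1 = 1
s2: b2⊕b3⊕b6⊕b7 = 0⊕0⊕0⊕1 = 1
s4: b4⊕b5⊕b6⊕b7 = 1⊕0⊕0⊕1 = 0
Syndrome (s4...s1) = 011 → position 3.

3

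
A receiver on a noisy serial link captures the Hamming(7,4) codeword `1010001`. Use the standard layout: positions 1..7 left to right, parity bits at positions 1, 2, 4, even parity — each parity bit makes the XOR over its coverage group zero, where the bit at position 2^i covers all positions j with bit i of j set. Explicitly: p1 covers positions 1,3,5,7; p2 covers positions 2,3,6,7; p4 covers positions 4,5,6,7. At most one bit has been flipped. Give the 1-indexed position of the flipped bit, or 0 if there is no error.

5

s1: b1⊕b3⊕b5⊕b7 = 1⊕1⊕0⊕1 = 1
s2: b2⊕b3⊕b6⊕b7 = 0⊕1⊕0⊕1 = 0
s4: b4⊕b5⊕b6⊕b7 = 0⊕0⊕0⊕1 = 1
Syndrome (s4...s1) = 101 → position 5.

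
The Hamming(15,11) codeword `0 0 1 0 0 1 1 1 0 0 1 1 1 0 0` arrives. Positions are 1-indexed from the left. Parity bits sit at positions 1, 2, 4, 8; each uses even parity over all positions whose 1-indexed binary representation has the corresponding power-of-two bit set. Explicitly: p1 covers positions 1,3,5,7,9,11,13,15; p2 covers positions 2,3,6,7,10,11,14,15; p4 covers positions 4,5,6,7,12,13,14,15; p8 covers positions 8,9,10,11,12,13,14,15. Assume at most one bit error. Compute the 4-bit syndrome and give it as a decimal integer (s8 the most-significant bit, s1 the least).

s1: b1⊕b3⊕b5⊕b7⊕b9⊕b11⊕b13⊕b15 = 0⊕1⊕0⊕1⊕0⊕1⊕1⊕0 = 0
s2: b2⊕b3⊕b6⊕b7⊕b10⊕b11⊕b14⊕b15 = 0⊕1⊕1⊕1⊕0⊕1⊕0⊕0 = 0
s4: b4⊕b5⊕b6⊕b7⊕b12⊕b13⊕b14⊕b15 = 0⊕0⊕1⊕1⊕1⊕1⊕0⊕0 = 0
s8: b8⊕b9⊕b10⊕b11⊕b12⊕b13⊕b14⊕b15 = 1⊕0⊕0⊕1⊕1⊕1⊕0⊕0 = 0
Syndrome (s8...s1) = 0000 → position 0 (no error).

0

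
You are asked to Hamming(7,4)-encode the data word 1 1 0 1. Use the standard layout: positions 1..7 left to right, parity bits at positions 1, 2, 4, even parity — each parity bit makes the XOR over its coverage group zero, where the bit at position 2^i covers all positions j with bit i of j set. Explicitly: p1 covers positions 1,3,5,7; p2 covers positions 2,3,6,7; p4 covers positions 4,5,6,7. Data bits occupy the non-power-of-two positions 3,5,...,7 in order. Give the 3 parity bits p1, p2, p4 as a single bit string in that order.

Place data bits at non-power-of-two positions: b3=1, b5=1, b6=0, b7=1.
p1 = XOR of data positions {3,5,7} = 1⊕1⊕1 = 1
p2 = XOR of data positions {3,6,7} = 1⊕0⊕1 = 0
p4 = XOR of data positions {5,6,7} = 1⊕0⊕1 = 0
Parity bits p1,p2,p4 = 100

100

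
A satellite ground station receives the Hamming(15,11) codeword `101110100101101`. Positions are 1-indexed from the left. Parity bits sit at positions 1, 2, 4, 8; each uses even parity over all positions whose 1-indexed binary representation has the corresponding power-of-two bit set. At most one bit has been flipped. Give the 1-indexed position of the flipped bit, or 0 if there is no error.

0

s1: b1⊕b3⊕b5⊕b7⊕b9⊕b11⊕b13⊕b15 = 1⊕1⊕1⊕1⊕0⊕0⊕1⊕1 = 0
s2: b2⊕b3⊕b6⊕b7⊕b10⊕b11⊕b14⊕b15 = 0⊕1⊕0⊕1⊕1⊕0⊕0⊕1 = 0
s4: b4⊕b5⊕b6⊕b7⊕b12⊕b13⊕b14⊕b15 = 1⊕1⊕0⊕1⊕1⊕1⊕0⊕1 = 0
s8: b8⊕b9⊕b10⊕b11⊕b12⊕b13⊕b14⊕b15 = 0⊕0⊕1⊕0⊕1⊕1⊕0⊕1 = 0
Syndrome (s8...s1) = 0000 → position 0 (no error).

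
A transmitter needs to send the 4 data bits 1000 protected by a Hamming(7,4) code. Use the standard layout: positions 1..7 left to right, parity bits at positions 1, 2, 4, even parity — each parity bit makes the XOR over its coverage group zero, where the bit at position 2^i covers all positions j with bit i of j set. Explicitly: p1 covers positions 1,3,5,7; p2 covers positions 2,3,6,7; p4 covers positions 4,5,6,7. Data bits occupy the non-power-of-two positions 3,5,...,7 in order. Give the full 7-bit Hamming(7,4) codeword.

Place data bits at non-power-of-two positions: b3=1, b5=0, b6=0, b7=0.
p1 = XOR of data positions {3,5,7} = 1⊕0⊕0 = 1
p2 = XOR of data positions {3,6,7} = 1⊕0⊕0 = 1
p4 = XOR of data positions {5,6,7} = 0⊕0⊕0 = 0
Codeword b1..b7 = 1110000

1110000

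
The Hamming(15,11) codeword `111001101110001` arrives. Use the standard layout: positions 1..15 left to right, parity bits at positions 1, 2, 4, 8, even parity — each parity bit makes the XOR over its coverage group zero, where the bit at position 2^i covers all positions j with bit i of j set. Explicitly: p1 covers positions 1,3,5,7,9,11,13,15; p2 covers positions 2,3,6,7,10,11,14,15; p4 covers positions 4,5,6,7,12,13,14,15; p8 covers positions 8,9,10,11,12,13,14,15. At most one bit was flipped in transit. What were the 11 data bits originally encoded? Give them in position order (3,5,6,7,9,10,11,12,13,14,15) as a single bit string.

s1: b1⊕b3⊕b5⊕b7⊕b9⊕b11⊕b13⊕b15 = 1⊕1⊕0⊕1⊕1⊕1⊕0⊕1 = 0
s2: b2⊕b3⊕b6⊕b7⊕b10⊕b11⊕b14⊕b15 = 1⊕1⊕1⊕1⊕1⊕1⊕0⊕1 = 1
s4: b4⊕b5⊕b6⊕b7⊕b12⊕b13⊕b14⊕b15 = 0⊕0⊕1⊕1⊕0⊕0⊕0⊕1 = 1
s8: b8⊕b9⊕b10⊕b11⊕b12⊕b13⊕b14⊕b15 = 0⊕1⊕1⊕1⊕0⊕0⊕0⊕1 = 0
Syndrome (s8...s1) = 0110 → position 6.
Flip bit 6: corrected codeword = 111000101110001
Data bits at positions 3,5,6,7,9,10,11,12,13,14,15: 10011110001

10011110001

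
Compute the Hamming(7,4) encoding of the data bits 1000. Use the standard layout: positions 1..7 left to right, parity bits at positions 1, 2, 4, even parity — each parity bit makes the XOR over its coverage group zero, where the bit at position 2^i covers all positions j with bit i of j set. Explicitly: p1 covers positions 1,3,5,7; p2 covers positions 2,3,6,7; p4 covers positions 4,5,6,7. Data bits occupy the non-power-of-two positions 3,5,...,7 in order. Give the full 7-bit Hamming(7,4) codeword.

1110000

Place data bits at non-power-of-two positions: b3=1, b5=0, b6=0, b7=0.
p1 = XOR of data positions {3,5,7} = 1⊕0⊕0 = 1
p2 = XOR of data positions {3,6,7} = 1⊕0⊕0 = 1
p4 = XOR of data positions {5,6,7} = 0⊕0⊕0 = 0
Codeword b1..b7 = 1110000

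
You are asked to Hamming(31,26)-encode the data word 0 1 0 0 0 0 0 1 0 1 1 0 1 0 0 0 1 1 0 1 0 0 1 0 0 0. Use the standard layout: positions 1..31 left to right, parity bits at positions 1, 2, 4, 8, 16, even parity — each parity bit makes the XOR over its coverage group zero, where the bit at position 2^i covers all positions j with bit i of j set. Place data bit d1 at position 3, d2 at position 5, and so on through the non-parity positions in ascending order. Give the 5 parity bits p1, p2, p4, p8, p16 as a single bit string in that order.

Place data bits at non-power-of-two positions: b3=0, b5=1, b6=0, b7=0, b9=0, b10=0, b11=0, b12=1, b13=0, b14=1, b15=1, b17=0, b18=1, b19=0, b20=0, b21=0, b22=1, b23=1, b24=0, b25=1, b26=0, b27=0, b28=1, b29=0, b30=0, b31=0.
p1 = XOR of data positions {3,5,7,9,11,13,15,17,19,21,23,25,27,29,31} = 0⊕1⊕0⊕0⊕0⊕0⊕1⊕0⊕0⊕0⊕1⊕1⊕0⊕0⊕0 = 0
p2 = XOR of data positions {3,6,7,10,11,14,15,18,19,22,23,26,27,30,31} = 0⊕0⊕0⊕0⊕0⊕1⊕1⊕1⊕0⊕1⊕1⊕0⊕0⊕0⊕0 = 1
p4 = XOR of data positions {5,6,7,12,13,14,15,20,21,22,23,28,29,30,31} = 1⊕0⊕0⊕1⊕0⊕1⊕1⊕0⊕0⊕1⊕1⊕1⊕0⊕0⊕0 = 1
p8 = XOR of data positions {9,10,11,12,13,14,15,24,25,26,27,28,29,30,31} = 0⊕0⊕0⊕1⊕0⊕1⊕1⊕0⊕1⊕0⊕0⊕1⊕0⊕0⊕0 = 1
p16 = XOR of data positions {17,18,19,20,21,22,23,24,25,26,27,28,29,30,31} = 0⊕1⊕0⊕0⊕0⊕1⊕1⊕0⊕1⊕0⊕0⊕1⊕0⊕0⊕0 = 1
Parity bits p1,p2,p4,p8,p16 = 01111

01111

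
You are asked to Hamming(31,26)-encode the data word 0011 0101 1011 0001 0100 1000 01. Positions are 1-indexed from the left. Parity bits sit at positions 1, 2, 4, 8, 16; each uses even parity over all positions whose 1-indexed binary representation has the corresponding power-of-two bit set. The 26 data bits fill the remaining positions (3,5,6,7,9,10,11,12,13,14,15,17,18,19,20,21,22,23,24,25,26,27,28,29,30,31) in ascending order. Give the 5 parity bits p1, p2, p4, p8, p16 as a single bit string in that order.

11001

Place data bits at non-power-of-two positions: b3=0, b5=0, b6=1, b7=1, b9=0, b10=1, b11=0, b12=1, b13=1, b14=0, b15=1, b17=1, b18=0, b19=0, b20=0, b21=1, b22=0, b23=1, b24=0, b25=0, b26=1, b27=0, b28=0, b29=0, b30=0, b31=1.
p1 = XOR of data positions {3,5,7,9,11,13,15,17,19,21,23,25,27,29,31} = 0⊕0⊕1⊕0⊕0⊕1⊕1⊕1⊕0⊕1⊕1⊕0⊕0⊕0⊕1 = 1
p2 = XOR of data positions {3,6,7,10,11,14,15,18,19,22,23,26,27,30,31} = 0⊕1⊕1⊕1⊕0⊕0⊕1⊕0⊕0⊕0⊕1⊕1⊕0⊕0⊕1 = 1
p4 = XOR of data positions {5,6,7,12,13,14,15,20,21,22,23,28,29,30,31} = 0⊕1⊕1⊕1⊕1⊕0⊕1⊕0⊕1⊕0⊕1⊕0⊕0⊕0⊕1 = 0
p8 = XOR of data positions {9,10,11,12,13,14,15,24,25,26,27,28,29,30,31} = 0⊕1⊕0⊕1⊕1⊕0⊕1⊕0⊕0⊕1⊕0⊕0⊕0⊕0⊕1 = 0
p16 = XOR of data positions {17,18,19,20,21,22,23,24,25,26,27,28,29,30,31} = 1⊕0⊕0⊕0⊕1⊕0⊕1⊕0⊕0⊕1⊕0⊕0⊕0⊕0⊕1 = 1
Parity bits p1,p2,p4,p8,p16 = 11001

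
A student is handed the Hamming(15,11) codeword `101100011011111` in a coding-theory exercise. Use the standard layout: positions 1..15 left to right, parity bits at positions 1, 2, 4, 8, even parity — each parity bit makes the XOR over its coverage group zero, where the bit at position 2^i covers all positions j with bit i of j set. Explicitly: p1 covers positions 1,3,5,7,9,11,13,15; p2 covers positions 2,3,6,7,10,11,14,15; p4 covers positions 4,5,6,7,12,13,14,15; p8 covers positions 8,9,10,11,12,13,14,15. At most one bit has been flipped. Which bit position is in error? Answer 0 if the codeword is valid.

12

s1: b1⊕b3⊕b5⊕b7⊕b9⊕b11⊕b13⊕b15 = 1⊕1⊕0⊕0⊕1⊕1⊕1⊕1 = 0
s2: b2⊕b3⊕b6⊕b7⊕b10⊕b11⊕b14⊕b15 = 0⊕1⊕0⊕0⊕0⊕1⊕1⊕1 = 0
s4: b4⊕b5⊕b6⊕b7⊕b12⊕b13⊕b14⊕b15 = 1⊕0⊕0⊕0⊕1⊕1⊕1⊕1 = 1
s8: b8⊕b9⊕b10⊕b11⊕b12⊕b13⊕b14⊕b15 = 1⊕1⊕0⊕1⊕1⊕1⊕1⊕1 = 1
Syndrome (s8...s1) = 1100 → position 12.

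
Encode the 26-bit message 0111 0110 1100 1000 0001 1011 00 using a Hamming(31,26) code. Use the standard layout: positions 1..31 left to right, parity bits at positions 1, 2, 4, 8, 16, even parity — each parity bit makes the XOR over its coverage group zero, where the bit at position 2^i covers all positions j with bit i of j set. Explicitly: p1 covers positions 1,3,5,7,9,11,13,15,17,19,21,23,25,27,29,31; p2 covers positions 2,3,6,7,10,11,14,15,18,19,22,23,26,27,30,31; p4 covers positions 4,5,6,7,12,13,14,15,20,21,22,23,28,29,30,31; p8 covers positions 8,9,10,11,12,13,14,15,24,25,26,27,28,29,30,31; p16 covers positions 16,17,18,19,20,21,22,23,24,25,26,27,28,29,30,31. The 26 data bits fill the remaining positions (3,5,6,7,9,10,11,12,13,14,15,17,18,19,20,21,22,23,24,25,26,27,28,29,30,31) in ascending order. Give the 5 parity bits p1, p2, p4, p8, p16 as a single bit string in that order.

Place data bits at non-power-of-two positions: b3=0, b5=1, b6=1, b7=1, b9=0, b10=1, b11=1, b12=0, b13=1, b14=1, b15=0, b17=0, b18=1, b19=0, b20=0, b21=0, b22=0, b23=0, b24=0, b25=1, b26=1, b27=0, b28=1, b29=1, b30=0, b31=0.
p1 = XOR of data positions {3,5,7,9,11,13,15,17,19,21,23,25,27,29,31} = 0⊕1⊕1⊕0⊕1⊕1⊕0⊕0⊕0⊕0⊕0⊕1⊕0⊕1⊕0 = 0
p2 = XOR of data positions {3,6,7,10,11,14,15,18,19,22,23,26,27,30,31} = 0⊕1⊕1⊕1⊕1⊕1⊕0⊕1⊕0⊕0⊕0⊕1⊕0⊕0⊕0 = 1
p4 = XOR of data positions {5,6,7,12,13,14,15,20,21,22,23,28,29,30,31} = 1⊕1⊕1⊕0⊕1⊕1⊕0⊕0⊕0⊕0⊕0⊕1⊕1⊕0⊕0 = 1
p8 = XOR of data positions {9,10,11,12,13,14,15,24,25,26,27,28,29,30,31} = 0⊕1⊕1⊕0⊕1⊕1⊕0⊕0⊕1⊕1⊕0⊕1⊕1⊕0⊕0 = 0
p16 = XOR of data positions {17,18,19,20,21,22,23,24,25,26,27,28,29,30,31} = 0⊕1⊕0⊕0⊕0⊕0⊕0⊕0⊕1⊕1⊕0⊕1⊕1⊕0⊕0 = 1
Parity bits p1,p2,p4,p8,p16 = 01101

01101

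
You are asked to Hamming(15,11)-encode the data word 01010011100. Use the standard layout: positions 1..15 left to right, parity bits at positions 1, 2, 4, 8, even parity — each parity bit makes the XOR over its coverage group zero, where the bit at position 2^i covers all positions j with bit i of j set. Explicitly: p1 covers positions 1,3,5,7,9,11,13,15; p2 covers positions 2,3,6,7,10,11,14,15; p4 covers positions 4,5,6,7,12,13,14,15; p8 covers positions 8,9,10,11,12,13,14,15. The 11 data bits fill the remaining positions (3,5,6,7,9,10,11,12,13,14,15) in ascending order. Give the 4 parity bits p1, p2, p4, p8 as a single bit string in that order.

0001

Place data bits at non-power-of-two positions: b3=0, b5=1, b6=0, b7=1, b9=0, b10=0, b11=1, b12=1, b13=1, b14=0, b15=0.
p1 = XOR of data positions {3,5,7,9,11,13,15} = 0⊕1⊕1⊕0⊕1⊕1⊕0 = 0
p2 = XOR of data positions {3,6,7,10,11,14,15} = 0⊕0⊕1⊕0⊕1⊕0⊕0 = 0
p4 = XOR of data positions {5,6,7,12,13,14,15} = 1⊕0⊕1⊕1⊕1⊕0⊕0 = 0
p8 = XOR of data positions {9,10,11,12,13,14,15} = 0⊕0⊕1⊕1⊕1⊕0⊕0 = 1
Parity bits p1,p2,p4,p8 = 0001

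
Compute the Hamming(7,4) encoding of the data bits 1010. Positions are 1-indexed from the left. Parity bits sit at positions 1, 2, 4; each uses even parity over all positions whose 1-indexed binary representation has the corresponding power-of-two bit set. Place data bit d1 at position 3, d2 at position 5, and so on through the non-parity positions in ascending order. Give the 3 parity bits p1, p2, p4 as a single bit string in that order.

Place data bits at non-power-of-two positions: b3=1, b5=0, b6=1, b7=0.
p1 = XOR of data positions {3,5,7} = 1⊕0⊕0 = 1
p2 = XOR of data positions {3,6,7} = 1⊕1⊕0 = 0
p4 = XOR of data positions {5,6,7} = 0⊕1⊕0 = 1
Parity bits p1,p2,p4 = 101

101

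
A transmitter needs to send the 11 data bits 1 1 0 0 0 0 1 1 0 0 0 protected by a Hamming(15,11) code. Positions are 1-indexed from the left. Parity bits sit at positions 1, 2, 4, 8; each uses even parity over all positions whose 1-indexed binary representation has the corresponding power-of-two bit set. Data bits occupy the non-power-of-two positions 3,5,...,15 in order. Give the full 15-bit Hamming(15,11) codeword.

Place data bits at non-power-of-two positions: b3=1, b5=1, b6=0, b7=0, b9=0, b10=0, b11=1, b12=1, b13=0, b14=0, b15=0.
p1 = XOR of data positions {3,5,7,9,11,13,15} = 1⊕1⊕0⊕0⊕1⊕0⊕0 = 1
p2 = XOR of data positions {3,6,7,10,11,14,15} = 1⊕0⊕0⊕0⊕1⊕0⊕0 = 0
p4 = XOR of data positions {5,6,7,12,13,14,15} = 1⊕0⊕0⊕1⊕0⊕0⊕0 = 0
p8 = XOR of data positions {9,10,11,12,13,14,15} = 0⊕0⊕1⊕1⊕0⊕0⊕0 = 0
Codeword b1..b15 = 101010000011000

101010000011000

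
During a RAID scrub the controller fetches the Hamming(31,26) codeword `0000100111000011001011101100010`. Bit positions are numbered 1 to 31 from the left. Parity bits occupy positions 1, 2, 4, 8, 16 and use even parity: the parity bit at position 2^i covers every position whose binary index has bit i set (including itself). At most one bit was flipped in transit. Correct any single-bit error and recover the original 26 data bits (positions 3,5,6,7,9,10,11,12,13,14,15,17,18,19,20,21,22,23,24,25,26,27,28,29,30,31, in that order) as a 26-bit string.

01001110001001011101100010

s1: b1⊕b3⊕b5⊕b7⊕b9⊕b11⊕b13⊕b15⊕b17⊕b19⊕b21⊕b23⊕b25⊕b27⊕b29⊕b31 = 0⊕0⊕1⊕0⊕1⊕0⊕0⊕1⊕0⊕1⊕1⊕1⊕1⊕0⊕0⊕0 = 1
s2: b2⊕b3⊕b6⊕b7⊕b10⊕b11⊕b14⊕b15⊕b18⊕b19⊕b22⊕b23⊕b26⊕b27⊕b30⊕b31 = 0⊕0⊕0⊕0⊕1⊕0⊕0⊕1⊕0⊕1⊕1⊕1⊕1⊕0⊕1⊕0 = 1
s4: b4⊕b5⊕b6⊕b7⊕b12⊕b13⊕b14⊕b15⊕b20⊕b21⊕b22⊕b23⊕b28⊕b29⊕b30⊕b31 = 0⊕1⊕0⊕0⊕0⊕0⊕0⊕1⊕0⊕1⊕1⊕1⊕0⊕0⊕1⊕0 = 0
s8: b8⊕b9⊕b10⊕b11⊕b12⊕b13⊕b14⊕b15⊕b24⊕b25⊕b26⊕b27⊕b28⊕b29⊕b30⊕b31 = 1⊕1⊕1⊕0⊕0⊕0⊕0⊕1⊕0⊕1⊕1⊕0⊕0⊕0⊕1⊕0 = 1
s16: b16⊕b17⊕b18⊕b19⊕b20⊕b21⊕b22⊕b23⊕b24⊕b25⊕b26⊕b27⊕b28⊕b29⊕b30⊕b31 = 1⊕0⊕0⊕1⊕0⊕1⊕1⊕1⊕0⊕1⊕1⊕0⊕0⊕0⊕1⊕0 = 0
Syndrome (s16...s1) = 01011 → position 11.
Flip bit 11: corrected codeword = 0000100111100011001011101100010
Data bits at positions 3,5,6,7,9,10,11,12,13,14,15,17,18,19,20,21,22,23,24,25,26,27,28,29,30,31: 01001110001001011101100010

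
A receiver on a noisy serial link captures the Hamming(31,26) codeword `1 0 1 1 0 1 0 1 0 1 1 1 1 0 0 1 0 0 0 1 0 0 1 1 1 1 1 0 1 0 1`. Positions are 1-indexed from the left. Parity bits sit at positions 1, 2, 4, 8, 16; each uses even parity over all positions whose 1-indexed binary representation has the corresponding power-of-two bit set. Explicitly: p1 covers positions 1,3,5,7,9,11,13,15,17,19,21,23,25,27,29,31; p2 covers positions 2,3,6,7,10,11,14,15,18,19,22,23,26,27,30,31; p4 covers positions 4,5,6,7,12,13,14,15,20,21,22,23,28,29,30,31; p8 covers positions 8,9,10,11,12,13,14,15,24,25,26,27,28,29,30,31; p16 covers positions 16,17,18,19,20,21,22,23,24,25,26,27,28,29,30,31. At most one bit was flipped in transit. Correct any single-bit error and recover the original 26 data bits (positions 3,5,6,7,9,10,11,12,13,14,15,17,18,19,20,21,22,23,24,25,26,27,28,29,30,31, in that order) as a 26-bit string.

s1: b1⊕b3⊕b5⊕b7⊕b9⊕b11⊕b13⊕b15⊕b17⊕b19⊕b21⊕b23⊕b25⊕b27⊕b29⊕b31 = 1⊕1⊕0⊕0⊕0⊕1⊕1⊕0⊕0⊕0⊕0⊕1⊕1⊕1⊕1⊕1 = 1
s2: b2⊕b3⊕b6⊕b7⊕b10⊕b11⊕b14⊕b15⊕b18⊕b19⊕b22⊕b23⊕b26⊕b27⊕b30⊕b31 = 0⊕1⊕1⊕0⊕1⊕1⊕0⊕0⊕0⊕0⊕0⊕1⊕1⊕1⊕0⊕1 = 0
s4: b4⊕b5⊕b6⊕b7⊕b12⊕b13⊕b14⊕b15⊕b20⊕b21⊕b22⊕b23⊕b28⊕b29⊕b30⊕b31 = 1⊕0⊕1⊕0⊕1⊕1⊕0⊕0⊕1⊕0⊕0⊕1⊕0⊕1⊕0⊕1 = 0
s8: b8⊕b9⊕b10⊕b11⊕b12⊕b13⊕b14⊕b15⊕b24⊕b25⊕b26⊕b27⊕b28⊕b29⊕b30⊕b31 = 1⊕0⊕1⊕1⊕1⊕1⊕0⊕0⊕1⊕1⊕1⊕1⊕0⊕1⊕0⊕1 = 1
s16: b16⊕b17⊕b18⊕b19⊕b20⊕b21⊕b22⊕b23⊕b24⊕b25⊕b26⊕b27⊕b28⊕b29⊕b30⊕b31 = 1⊕0⊕0⊕0⊕1⊕0⊕0⊕1⊕1⊕1⊕1⊕1⊕0⊕1⊕0⊕1 = 1
Syndrome (s16...s1) = 11001 → position 25.
Flip bit 25: corrected codeword = 1011010101111001000100110110101
Data bits at positions 3,5,6,7,9,10,11,12,13,14,15,17,18,19,20,21,22,23,24,25,26,27,28,29,30,31: 10100111100000100110110101

10100111100000100110110101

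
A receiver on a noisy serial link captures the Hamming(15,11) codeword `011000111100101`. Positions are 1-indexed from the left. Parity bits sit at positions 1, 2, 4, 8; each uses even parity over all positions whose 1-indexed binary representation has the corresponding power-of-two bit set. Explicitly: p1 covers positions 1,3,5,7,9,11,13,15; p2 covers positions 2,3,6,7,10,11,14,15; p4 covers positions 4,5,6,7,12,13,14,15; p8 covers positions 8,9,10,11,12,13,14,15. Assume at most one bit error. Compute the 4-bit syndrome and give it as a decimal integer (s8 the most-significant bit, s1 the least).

s1: b1⊕b3⊕b5⊕b7⊕b9⊕b11⊕b13⊕b15 = 0⊕1⊕0⊕1⊕1⊕0⊕1⊕1 = 1
s2: b2⊕b3⊕b6⊕b7⊕b10⊕b11⊕b14⊕b15 = 1⊕1⊕0⊕1⊕1⊕0⊕0⊕1 = 1
s4: b4⊕b5⊕b6⊕b7⊕b12⊕b13⊕b14⊕b15 = 0⊕0⊕0⊕1⊕0⊕1⊕0⊕1 = 1
s8: b8⊕b9⊕b10⊕b11⊕b12⊕b13⊕b14⊕b15 = 1⊕1⊕1⊕0⊕0⊕1⊕0⊕1 = 1
Syndrome (s8...s1) = 1111 → position 15.

15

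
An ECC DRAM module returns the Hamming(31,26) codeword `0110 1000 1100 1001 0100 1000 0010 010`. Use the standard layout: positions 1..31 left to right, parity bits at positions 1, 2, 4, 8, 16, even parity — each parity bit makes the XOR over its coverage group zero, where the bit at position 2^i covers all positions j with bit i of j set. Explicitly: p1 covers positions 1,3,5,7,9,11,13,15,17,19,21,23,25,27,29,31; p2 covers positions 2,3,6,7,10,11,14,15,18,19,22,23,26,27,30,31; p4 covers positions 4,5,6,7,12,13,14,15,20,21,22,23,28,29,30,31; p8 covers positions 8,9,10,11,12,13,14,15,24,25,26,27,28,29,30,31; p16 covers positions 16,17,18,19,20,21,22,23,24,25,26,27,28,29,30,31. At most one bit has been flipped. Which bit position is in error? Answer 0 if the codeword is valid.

24

s1: b1⊕b3⊕b5⊕b7⊕b9⊕b11⊕b13⊕b15⊕b17⊕b19⊕b21⊕b23⊕b25⊕b27⊕b29⊕b31 = 0⊕1⊕1⊕0⊕1⊕0⊕1⊕0⊕0⊕0⊕1⊕0⊕0⊕1⊕0⊕0 = 0
s2: b2⊕b3⊕b6⊕b7⊕b10⊕b11⊕b14⊕b15⊕b18⊕b19⊕b22⊕b23⊕b26⊕b27⊕b30⊕b31 = 1⊕1⊕0⊕0⊕1⊕0⊕0⊕0⊕1⊕0⊕0⊕0⊕0⊕1⊕1⊕0 = 0
s4: b4⊕b5⊕b6⊕b7⊕b12⊕b13⊕b14⊕b15⊕b20⊕b21⊕b22⊕b23⊕b28⊕b29⊕b30⊕b31 = 0⊕1⊕0⊕0⊕0⊕1⊕0⊕0⊕0⊕1⊕0⊕0⊕0⊕0⊕1⊕0 = 0
s8: b8⊕b9⊕b10⊕b11⊕b12⊕b13⊕b14⊕b15⊕b24⊕b25⊕b26⊕b27⊕b28⊕b29⊕b30⊕b31 = 0⊕1⊕1⊕0⊕0⊕1⊕0⊕0⊕0⊕0⊕0⊕1⊕0⊕0⊕1⊕0 = 1
s16: b16⊕b17⊕b18⊕b19⊕b20⊕b21⊕b22⊕b23⊕b24⊕b25⊕b26⊕b27⊕b28⊕b29⊕b30⊕b31 = 1⊕0⊕1⊕0⊕0⊕1⊕0⊕0⊕0⊕0⊕0⊕1⊕0⊕0⊕1⊕0 = 1
Syndrome (s16...s1) = 11000 → position 24.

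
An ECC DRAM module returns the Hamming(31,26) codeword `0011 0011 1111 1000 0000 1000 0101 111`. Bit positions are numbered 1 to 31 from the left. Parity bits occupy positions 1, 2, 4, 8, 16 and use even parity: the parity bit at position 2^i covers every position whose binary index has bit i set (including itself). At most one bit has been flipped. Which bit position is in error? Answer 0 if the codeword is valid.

14

s1: b1⊕b3⊕b5⊕b7⊕b9⊕b11⊕b13⊕b15⊕b17⊕b19⊕b21⊕b23⊕b25⊕b27⊕b29⊕b31 = 0⊕1⊕0⊕1⊕1⊕1⊕1⊕0⊕0⊕0⊕1⊕0⊕0⊕0⊕1⊕1 = 0
s2: b2⊕b3⊕b6⊕b7⊕b10⊕b11⊕b14⊕b15⊕b18⊕b19⊕b22⊕b23⊕b26⊕b27⊕b30⊕b31 = 0⊕1⊕0⊕1⊕1⊕1⊕0⊕0⊕0⊕0⊕0⊕0⊕1⊕0⊕1⊕1 = 1
s4: b4⊕b5⊕b6⊕b7⊕b12⊕b13⊕b14⊕b15⊕b20⊕b21⊕b22⊕b23⊕b28⊕b29⊕b30⊕b31 = 1⊕0⊕0⊕1⊕1⊕1⊕0⊕0⊕0⊕1⊕0⊕0⊕1⊕1⊕1⊕1 = 1
s8: b8⊕b9⊕b10⊕b11⊕b12⊕b13⊕b14⊕b15⊕b24⊕b25⊕b26⊕b27⊕b28⊕b29⊕b30⊕b31 = 1⊕1⊕1⊕1⊕1⊕1⊕0⊕0⊕0⊕0⊕1⊕0⊕1⊕1⊕1⊕1 = 1
s16: b16⊕b17⊕b18⊕b19⊕b20⊕b21⊕b22⊕b23⊕b24⊕b25⊕b26⊕b27⊕b28⊕b29⊕b30⊕b31 = 0⊕0⊕0⊕0⊕0⊕1⊕0⊕0⊕0⊕0⊕1⊕0⊕1⊕1⊕1⊕1 = 0
Syndrome (s16...s1) = 01110 → position 14.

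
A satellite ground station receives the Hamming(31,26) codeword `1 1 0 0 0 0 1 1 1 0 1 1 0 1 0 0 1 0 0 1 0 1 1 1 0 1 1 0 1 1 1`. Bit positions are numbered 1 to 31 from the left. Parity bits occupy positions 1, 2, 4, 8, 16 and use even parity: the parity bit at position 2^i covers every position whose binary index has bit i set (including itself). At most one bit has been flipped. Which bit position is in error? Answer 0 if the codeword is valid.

13

s1: b1⊕b3⊕b5⊕b7⊕b9⊕b11⊕b13⊕b15⊕b17⊕b19⊕b21⊕b23⊕b25⊕b27⊕b29⊕b31 = 1⊕0⊕0⊕1⊕1⊕1⊕0⊕0⊕1⊕0⊕0⊕1⊕0⊕1⊕1⊕1 = 1
s2: b2⊕b3⊕b6⊕b7⊕b10⊕b11⊕b14⊕b15⊕b18⊕b19⊕b22⊕b23⊕b26⊕b27⊕b30⊕b31 = 1⊕0⊕0⊕1⊕0⊕1⊕1⊕0⊕0⊕0⊕1⊕1⊕1⊕1⊕1⊕1 = 0
s4: b4⊕b5⊕b6⊕b7⊕b12⊕b13⊕b14⊕b15⊕b20⊕b21⊕b22⊕b23⊕b28⊕b29⊕b30⊕b31 = 0⊕0⊕0⊕1⊕1⊕0⊕1⊕0⊕1⊕0⊕1⊕1⊕0⊕1⊕1⊕1 = 1
s8: b8⊕b9⊕b10⊕b11⊕b12⊕b13⊕b14⊕b15⊕b24⊕b25⊕b26⊕b27⊕b28⊕b29⊕b30⊕b31 = 1⊕1⊕0⊕1⊕1⊕0⊕1⊕0⊕1⊕0⊕1⊕1⊕0⊕1⊕1⊕1 = 1
s16: b16⊕b17⊕b18⊕b19⊕b20⊕b21⊕b22⊕b23⊕b24⊕b25⊕b26⊕b27⊕b28⊕b29⊕b30⊕b31 = 0⊕1⊕0⊕0⊕1⊕0⊕1⊕1⊕1⊕0⊕1⊕1⊕0⊕1⊕1⊕1 = 0
Syndrome (s16...s1) = 01101 → position 13.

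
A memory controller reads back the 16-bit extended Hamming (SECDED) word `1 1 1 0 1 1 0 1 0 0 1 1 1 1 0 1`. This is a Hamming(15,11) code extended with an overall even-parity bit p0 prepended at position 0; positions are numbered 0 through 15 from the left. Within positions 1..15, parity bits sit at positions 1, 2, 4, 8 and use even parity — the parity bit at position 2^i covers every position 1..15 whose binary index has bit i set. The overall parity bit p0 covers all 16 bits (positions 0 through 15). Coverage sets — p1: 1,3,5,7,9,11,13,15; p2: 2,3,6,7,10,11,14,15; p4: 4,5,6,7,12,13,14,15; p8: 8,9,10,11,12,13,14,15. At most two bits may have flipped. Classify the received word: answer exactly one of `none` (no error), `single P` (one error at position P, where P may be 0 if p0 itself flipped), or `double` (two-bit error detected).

s1: b1⊕b3⊕b5⊕b7⊕b9⊕b11⊕b13⊕b15 = 1⊕0⊕1⊕1⊕0⊕1⊕1⊕1 = 0
s2: b2⊕b3⊕b6⊕b7⊕b10⊕b11⊕b14⊕b15 = 1⊕0⊕0⊕1⊕1⊕1⊕0⊕1 = 1
s4: b4⊕b5⊕b6⊕b7⊕b12⊕b13⊕b14⊕b15 = 1⊕1⊕0⊕1⊕1⊕1⊕0⊕1 = 0
s8: b8⊕b9⊕b10⊕b11⊕b12⊕b13⊕b14⊕b15 = 0⊕0⊕1⊕1⊕1⊕1⊕0⊕1 = 1
Syndrome (s8...s1) = 1010 → position 10.
Overall parity (XOR of all 16 bits, including p0): 1⊕1⊕1⊕0⊕1⊕1⊕0⊕1⊕0⊕0⊕1⊕1⊕1⊕1⊕0⊕1 = 1
Overall=1, syndrome position=10 → single-bit error at position 10.

single 10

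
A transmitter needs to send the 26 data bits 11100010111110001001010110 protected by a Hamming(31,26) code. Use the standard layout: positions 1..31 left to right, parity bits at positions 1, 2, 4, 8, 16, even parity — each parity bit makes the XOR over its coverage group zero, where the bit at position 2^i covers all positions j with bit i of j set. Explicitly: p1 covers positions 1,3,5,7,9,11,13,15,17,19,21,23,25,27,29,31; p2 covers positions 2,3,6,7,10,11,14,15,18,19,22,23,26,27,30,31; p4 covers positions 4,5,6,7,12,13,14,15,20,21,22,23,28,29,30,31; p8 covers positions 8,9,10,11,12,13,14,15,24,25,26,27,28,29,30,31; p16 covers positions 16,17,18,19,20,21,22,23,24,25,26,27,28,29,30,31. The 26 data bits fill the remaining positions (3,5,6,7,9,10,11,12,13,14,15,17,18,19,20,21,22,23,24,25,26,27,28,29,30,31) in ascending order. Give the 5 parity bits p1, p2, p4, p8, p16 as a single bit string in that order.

Place data bits at non-power-of-two positions: b3=1, b5=1, b6=1, b7=0, b9=0, b10=0, b11=1, b12=0, b13=1, b14=1, b15=1, b17=1, b18=1, b19=0, b20=0, b21=0, b22=1, b23=0, b24=0, b25=1, b26=0, b27=1, b28=0, b29=1, b30=1, b31=0.
p1 = XOR of data positions {3,5,7,9,11,13,15,17,19,21,23,25,27,29,31} = 1⊕1⊕0⊕0⊕1⊕1⊕1⊕1⊕0⊕0⊕0⊕1⊕1⊕1⊕0 = 1
p2 = XOR of data positions {3,6,7,10,11,14,15,18,19,22,23,26,27,30,31} = 1⊕1⊕0⊕0⊕1⊕1⊕1⊕1⊕0⊕1⊕0⊕0⊕1⊕1⊕0 = 1
p4 = XOR of data positions {5,6,7,12,13,14,15,20,21,22,23,28,29,30,31} = 1⊕1⊕0⊕0⊕1⊕1⊕1⊕0⊕0⊕1⊕0⊕0⊕1⊕1⊕0 = 0
p8 = XOR of data positions {9,10,11,12,13,14,15,24,25,26,27,28,29,30,31} = 0⊕0⊕1⊕0⊕1⊕1⊕1⊕0⊕1⊕0⊕1⊕0⊕1⊕1⊕0 = 0
p16 = XOR of data positions {17,18,19,20,21,22,23,24,25,26,27,28,29,30,31} = 1⊕1⊕0⊕0⊕0⊕1⊕0⊕0⊕1⊕0⊕1⊕0⊕1⊕1⊕0 = 1
Parity bits p1,p2,p4,p8,p16 = 11001

11001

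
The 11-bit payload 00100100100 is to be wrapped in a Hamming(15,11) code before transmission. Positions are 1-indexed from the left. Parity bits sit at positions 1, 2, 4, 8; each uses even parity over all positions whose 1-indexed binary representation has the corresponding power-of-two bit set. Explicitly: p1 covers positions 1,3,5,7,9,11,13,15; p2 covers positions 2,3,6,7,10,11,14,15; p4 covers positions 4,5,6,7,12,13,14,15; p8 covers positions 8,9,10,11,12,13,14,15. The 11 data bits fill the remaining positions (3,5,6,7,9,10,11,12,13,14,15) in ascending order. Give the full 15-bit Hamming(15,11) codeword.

Place data bits at non-power-of-two positions: b3=0, b5=0, b6=1, b7=0, b9=0, b10=1, b11=0, b12=0, b13=1, b14=0, b15=0.
p1 = XOR of data positions {3,5,7,9,11,13,15} = 0⊕0⊕0⊕0⊕0⊕1⊕0 = 1
p2 = XOR of data positions {3,6,7,10,11,14,15} = 0⊕1⊕0⊕1⊕0⊕0⊕0 = 0
p4 = XOR of data positions {5,6,7,12,13,14,15} = 0⊕1⊕0⊕0⊕1⊕0⊕0 = 0
p8 = XOR of data positions {9,10,11,12,13,14,15} = 0⊕1⊕0⊕0⊕1⊕0⊕0 = 0
Codeword b1..b15 = 100001000100100

100001000100100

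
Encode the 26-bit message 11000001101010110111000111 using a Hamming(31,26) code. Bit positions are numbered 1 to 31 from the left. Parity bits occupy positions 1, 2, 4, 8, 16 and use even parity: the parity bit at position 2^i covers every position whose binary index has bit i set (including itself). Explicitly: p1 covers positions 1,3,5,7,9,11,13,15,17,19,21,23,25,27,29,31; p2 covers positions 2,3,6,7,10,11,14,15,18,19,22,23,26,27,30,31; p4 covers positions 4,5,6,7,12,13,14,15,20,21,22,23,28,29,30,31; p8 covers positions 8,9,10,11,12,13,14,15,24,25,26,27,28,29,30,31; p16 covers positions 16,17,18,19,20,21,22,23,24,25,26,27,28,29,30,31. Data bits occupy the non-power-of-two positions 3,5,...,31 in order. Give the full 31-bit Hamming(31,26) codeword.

1010100000011011010110111000111

Place data bits at non-power-of-two positions: b3=1, b5=1, b6=0, b7=0, b9=0, b10=0, b11=0, b12=1, b13=1, b14=0, b15=1, b17=0, b18=1, b19=0, b20=1, b21=1, b22=0, b23=1, b24=1, b25=1, b26=0, b27=0, b28=0, b29=1, b30=1, b31=1.
p1 = XOR of data positions {3,5,7,9,11,13,15,17,19,21,23,25,27,29,31} = 1⊕1⊕0⊕0⊕0⊕1⊕1⊕0⊕0⊕1⊕1⊕1⊕0⊕1⊕1 = 1
p2 = XOR of data positions {3,6,7,10,11,14,15,18,19,22,23,26,27,30,31} = 1⊕0⊕0⊕0⊕0⊕0⊕1⊕1⊕0⊕0⊕1⊕0⊕0⊕1⊕1 = 0
p4 = XOR of data positions {5,6,7,12,13,14,15,20,21,22,23,28,29,30,31} = 1⊕0⊕0⊕1⊕1⊕0⊕1⊕1⊕1⊕0⊕1⊕0⊕1⊕1⊕1 = 0
p8 = XOR of data positions {9,10,11,12,13,14,15,24,25,26,27,28,29,30,31} = 0⊕0⊕0⊕1⊕1⊕0⊕1⊕1⊕1⊕0⊕0⊕0⊕1⊕1⊕1 = 0
p16 = XOR of data positions {17,18,19,20,21,22,23,24,25,26,27,28,29,30,31} = 0⊕1⊕0⊕1⊕1⊕0⊕1⊕1⊕1⊕0⊕0⊕0⊕1⊕1⊕1 = 1
Codeword b1..b31 = 1010100000011011010110111000111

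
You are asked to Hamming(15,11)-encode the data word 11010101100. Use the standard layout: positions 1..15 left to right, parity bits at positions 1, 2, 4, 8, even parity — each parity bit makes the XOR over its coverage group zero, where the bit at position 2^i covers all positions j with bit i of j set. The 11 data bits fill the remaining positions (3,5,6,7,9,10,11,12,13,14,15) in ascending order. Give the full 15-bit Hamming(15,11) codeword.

Place data bits at non-power-of-two positions: b3=1, b5=1, b6=0, b7=1, b9=0, b10=1, b11=0, b12=1, b13=1, b14=0, b15=0.
p1 = XOR of data positions {3,5,7,9,11,13,15} = 1⊕1⊕1⊕0⊕0⊕1⊕0 = 0
p2 = XOR of data positions {3,6,7,10,11,14,15} = 1⊕0⊕1⊕1⊕0⊕0⊕0 = 1
p4 = XOR of data positions {5,6,7,12,13,14,15} = 1⊕0⊕1⊕1⊕1⊕0⊕0 = 0
p8 = XOR of data positions {9,10,11,12,13,14,15} = 0⊕1⊕0⊕1⊕1⊕0⊕0 = 1
Codeword b1..b15 = 011010110101100

011010110101100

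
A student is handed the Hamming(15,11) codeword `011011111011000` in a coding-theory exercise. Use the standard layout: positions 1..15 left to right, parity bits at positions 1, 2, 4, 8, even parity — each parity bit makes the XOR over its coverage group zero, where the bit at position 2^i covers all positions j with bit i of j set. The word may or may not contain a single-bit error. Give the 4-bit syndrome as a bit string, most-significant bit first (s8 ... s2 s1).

0011

s1: b1⊕b3⊕b5⊕b7⊕b9⊕b11⊕b13⊕b15 = 0⊕1⊕1⊕1⊕1⊕1⊕0⊕0 = 1
s2: b2⊕b3⊕b6⊕b7⊕b10⊕b11⊕b14⊕b15 = 1⊕1⊕1⊕1⊕0⊕1⊕0⊕0 = 1
s4: b4⊕b5⊕b6⊕b7⊕b12⊕b13⊕b14⊕b15 = 0⊕1⊕1⊕1⊕1⊕0⊕0⊕0 = 0
s8: b8⊕b9⊕b10⊕b11⊕b12⊕b13⊕b14⊕b15 = 1⊕1⊕0⊕1⊕1⊕0⊕0⊕0 = 0
Syndrome (s8...s1) = 0011 → position 3.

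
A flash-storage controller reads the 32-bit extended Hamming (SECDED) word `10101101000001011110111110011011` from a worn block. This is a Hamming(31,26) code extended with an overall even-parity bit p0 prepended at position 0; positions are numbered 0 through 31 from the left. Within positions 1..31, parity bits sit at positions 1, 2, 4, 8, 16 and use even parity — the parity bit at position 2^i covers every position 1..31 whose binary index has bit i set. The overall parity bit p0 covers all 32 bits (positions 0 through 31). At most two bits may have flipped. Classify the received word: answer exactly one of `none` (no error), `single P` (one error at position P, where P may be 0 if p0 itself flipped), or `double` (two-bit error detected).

single 11

s1: b1⊕b3⊕b5⊕b7⊕b9⊕b11⊕b13⊕b15⊕b17⊕b19⊕b21⊕b23⊕b25⊕b27⊕b29⊕b31 = 0⊕0⊕1⊕1⊕0⊕0⊕1⊕1⊕1⊕0⊕1⊕1⊕0⊕1⊕0⊕1 = 1
s2: b2⊕b3⊕b6⊕b7⊕b10⊕b11⊕b14⊕b15⊕b18⊕b19⊕b22⊕b23⊕b26⊕b27⊕b30⊕b31 = 1⊕0⊕0⊕1⊕0⊕0⊕0⊕1⊕1⊕0⊕1⊕1⊕0⊕1⊕1⊕1 = 1
s4: b4⊕b5⊕b6⊕b7⊕b12⊕b13⊕b14⊕b15⊕b20⊕b21⊕b22⊕b23⊕b28⊕b29⊕b30⊕b31 = 1⊕1⊕0⊕1⊕0⊕1⊕0⊕1⊕1⊕1⊕1⊕1⊕1⊕0⊕1⊕1 = 0
s8: b8⊕b9⊕b10⊕b11⊕b12⊕b13⊕b14⊕b15⊕b24⊕b25⊕b26⊕b27⊕b28⊕b29⊕b30⊕b31 = 0⊕0⊕0⊕0⊕0⊕1⊕0⊕1⊕1⊕0⊕0⊕1⊕1⊕0⊕1⊕1 = 1
s16: b16⊕b17⊕b18⊕b19⊕b20⊕b21⊕b22⊕b23⊕b24⊕b25⊕b26⊕b27⊕b28⊕b29⊕b30⊕b31 = 1⊕1⊕1⊕0⊕1⊕1⊕1⊕1⊕1⊕0⊕0⊕1⊕1⊕0⊕1⊕1 = 0
Syndrome (s16...s1) = 01011 → position 11.
Overall parity (XOR of all 32 bits, including p0): 1⊕0⊕1⊕0⊕1⊕1⊕0⊕1⊕0⊕0⊕0⊕0⊕0⊕1⊕0⊕1⊕1⊕1⊕1⊕0⊕1⊕1⊕1⊕1⊕1⊕0⊕0⊕1⊕1⊕0⊕1⊕1 = 1
Overall=1, syndrome position=11 → single-bit error at position 11.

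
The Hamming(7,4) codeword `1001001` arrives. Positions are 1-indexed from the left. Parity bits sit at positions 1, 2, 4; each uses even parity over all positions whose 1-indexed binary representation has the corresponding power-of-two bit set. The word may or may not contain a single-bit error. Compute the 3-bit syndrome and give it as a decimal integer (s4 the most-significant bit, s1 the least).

2

s1: b1⊕b3⊕b5⊕b7 = 1⊕0⊕0⊕1 = 0
s2: b2⊕b3⊕b6⊕b7 = 0⊕0⊕0⊕1 = 1
s4: b4⊕b5⊕b6⊕b7 = 1⊕0⊕0⊕1 = 0
Syndrome (s4...s1) = 010 → position 2.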